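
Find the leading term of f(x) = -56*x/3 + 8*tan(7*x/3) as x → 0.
2744*x**3/81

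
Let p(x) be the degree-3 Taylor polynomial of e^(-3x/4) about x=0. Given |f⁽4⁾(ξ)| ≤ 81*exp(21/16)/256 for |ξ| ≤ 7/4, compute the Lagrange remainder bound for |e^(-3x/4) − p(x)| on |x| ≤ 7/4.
64827*exp(21/16)/524288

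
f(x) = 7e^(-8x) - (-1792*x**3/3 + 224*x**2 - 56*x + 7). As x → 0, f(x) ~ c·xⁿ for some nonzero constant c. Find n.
4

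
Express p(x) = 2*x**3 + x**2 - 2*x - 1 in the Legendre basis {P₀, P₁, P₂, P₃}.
(-2/3)P₀ + (-4/5)P₁ + (2/3)P₂ + (4/5)P₃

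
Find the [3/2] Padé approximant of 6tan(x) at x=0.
2*x*(15 - x**2)/(5*(1 - 2*x**2/5))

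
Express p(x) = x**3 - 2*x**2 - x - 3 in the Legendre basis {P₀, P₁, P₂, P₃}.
(-11/3)P₀ + (-2/5)P₁ + (-4/3)P₂ + (2/5)P₃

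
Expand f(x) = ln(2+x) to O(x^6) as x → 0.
log(2) + x/2 - x**2/8 + x**3/24 - x**4/64 + x**5/160 + O(x**6)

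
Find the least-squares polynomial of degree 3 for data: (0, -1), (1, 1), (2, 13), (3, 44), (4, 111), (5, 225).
-71/63 + (547/189)x + (-155/63)x² + (59/27)x³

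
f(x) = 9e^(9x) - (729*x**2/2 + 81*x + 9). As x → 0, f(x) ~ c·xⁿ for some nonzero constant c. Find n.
3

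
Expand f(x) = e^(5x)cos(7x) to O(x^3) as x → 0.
1 + 5*x - 12*x**2 + O(x**3)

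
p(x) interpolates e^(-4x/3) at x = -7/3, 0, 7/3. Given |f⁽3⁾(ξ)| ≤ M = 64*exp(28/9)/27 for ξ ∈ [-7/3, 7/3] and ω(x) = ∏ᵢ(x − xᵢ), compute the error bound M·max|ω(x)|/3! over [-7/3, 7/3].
21952*sqrt(3)*exp(28/9)/19683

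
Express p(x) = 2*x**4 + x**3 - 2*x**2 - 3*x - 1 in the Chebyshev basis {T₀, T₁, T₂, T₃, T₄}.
(-5/4)T₀ + (-9/4)T₁ + (1/4)T₃ + (1/4)T₄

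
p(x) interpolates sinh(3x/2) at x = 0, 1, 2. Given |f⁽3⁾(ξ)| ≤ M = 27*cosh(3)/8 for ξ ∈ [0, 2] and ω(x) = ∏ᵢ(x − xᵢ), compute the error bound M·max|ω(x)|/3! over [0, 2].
sqrt(3)*cosh(3)/8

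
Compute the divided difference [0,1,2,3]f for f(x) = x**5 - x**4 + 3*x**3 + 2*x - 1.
22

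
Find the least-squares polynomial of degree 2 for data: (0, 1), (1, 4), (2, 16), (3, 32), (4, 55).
24/35 + (36/35)x + (22/7)x²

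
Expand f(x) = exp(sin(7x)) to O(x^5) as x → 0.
1 + 7*x + 49*x**2/2 - 2401*x**4/8 + O(x**5)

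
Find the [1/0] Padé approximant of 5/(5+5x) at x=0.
1 - x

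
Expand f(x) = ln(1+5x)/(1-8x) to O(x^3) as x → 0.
5*x + 55*x**2/2 + O(x**3)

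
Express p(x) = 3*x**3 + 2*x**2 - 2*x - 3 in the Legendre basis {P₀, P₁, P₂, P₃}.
(-7/3)P₀ + (-1/5)P₁ + (4/3)P₂ + (6/5)P₃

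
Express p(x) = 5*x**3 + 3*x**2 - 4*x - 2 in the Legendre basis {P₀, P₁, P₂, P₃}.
-P₀ - P₁ + (2)P₂ + (2)P₃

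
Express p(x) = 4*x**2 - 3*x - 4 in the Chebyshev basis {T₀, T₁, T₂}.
(-2)T₀ + (-3)T₁ + (2)T₂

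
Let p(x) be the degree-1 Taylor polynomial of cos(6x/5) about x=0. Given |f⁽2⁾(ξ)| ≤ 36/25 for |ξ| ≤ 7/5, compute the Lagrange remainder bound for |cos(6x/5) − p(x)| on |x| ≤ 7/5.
882/625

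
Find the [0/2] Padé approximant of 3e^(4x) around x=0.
3/(8*x**2 - 4*x + 1)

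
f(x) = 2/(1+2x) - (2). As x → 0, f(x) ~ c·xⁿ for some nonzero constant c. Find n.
1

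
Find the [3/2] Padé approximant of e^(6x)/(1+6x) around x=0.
(576*x**3/55 + 513*x**2/55 + 252*x/55 + 1)/(-477*x**2/55 + 252*x/55 + 1)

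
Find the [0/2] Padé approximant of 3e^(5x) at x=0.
3/(25*x**2/2 - 5*x + 1)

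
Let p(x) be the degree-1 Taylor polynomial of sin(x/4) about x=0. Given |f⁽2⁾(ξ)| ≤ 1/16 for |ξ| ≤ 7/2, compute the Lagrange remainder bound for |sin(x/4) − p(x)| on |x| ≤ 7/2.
49/128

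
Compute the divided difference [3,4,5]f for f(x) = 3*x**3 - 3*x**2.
33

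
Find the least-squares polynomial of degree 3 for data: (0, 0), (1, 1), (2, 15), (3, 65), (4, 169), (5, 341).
41/126 + (-1667/756)x + (-145/126)x² + (329/108)x³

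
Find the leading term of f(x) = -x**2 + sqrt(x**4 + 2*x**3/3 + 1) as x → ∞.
x/3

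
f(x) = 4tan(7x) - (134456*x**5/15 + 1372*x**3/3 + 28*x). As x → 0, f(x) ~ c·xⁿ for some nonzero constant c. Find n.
7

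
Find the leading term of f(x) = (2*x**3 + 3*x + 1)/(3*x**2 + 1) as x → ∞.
2*x/3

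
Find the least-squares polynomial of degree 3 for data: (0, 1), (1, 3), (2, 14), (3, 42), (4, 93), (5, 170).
74/63 + (-773/378)x + (605/252)x² + (103/108)x³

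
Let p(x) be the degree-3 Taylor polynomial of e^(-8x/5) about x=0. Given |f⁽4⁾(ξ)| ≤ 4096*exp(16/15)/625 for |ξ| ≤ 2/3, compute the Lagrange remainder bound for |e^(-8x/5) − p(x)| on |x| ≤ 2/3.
8192*exp(16/15)/151875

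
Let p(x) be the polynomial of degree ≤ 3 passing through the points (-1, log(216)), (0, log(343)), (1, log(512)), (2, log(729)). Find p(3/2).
log(2304*2**(5/8)*21**(1/16)/7)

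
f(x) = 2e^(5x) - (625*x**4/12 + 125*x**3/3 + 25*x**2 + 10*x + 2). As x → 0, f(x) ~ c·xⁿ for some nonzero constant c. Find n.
5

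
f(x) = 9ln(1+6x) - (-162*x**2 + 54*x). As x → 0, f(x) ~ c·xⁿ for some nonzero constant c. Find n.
3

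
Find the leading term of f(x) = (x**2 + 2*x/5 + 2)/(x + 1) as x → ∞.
x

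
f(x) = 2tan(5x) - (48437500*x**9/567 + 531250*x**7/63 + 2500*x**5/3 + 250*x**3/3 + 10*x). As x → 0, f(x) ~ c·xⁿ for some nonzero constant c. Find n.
11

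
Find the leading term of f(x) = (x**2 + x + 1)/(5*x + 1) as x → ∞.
x/5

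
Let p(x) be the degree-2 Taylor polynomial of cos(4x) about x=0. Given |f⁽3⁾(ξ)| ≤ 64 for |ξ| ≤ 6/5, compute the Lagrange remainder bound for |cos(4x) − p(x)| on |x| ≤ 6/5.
2304/125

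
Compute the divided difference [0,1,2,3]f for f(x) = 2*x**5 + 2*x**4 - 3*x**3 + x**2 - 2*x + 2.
59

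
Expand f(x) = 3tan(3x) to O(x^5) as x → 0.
9*x + 27*x**3 + O(x**5)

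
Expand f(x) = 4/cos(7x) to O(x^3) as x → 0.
4 + 98*x**2 + O(x**3)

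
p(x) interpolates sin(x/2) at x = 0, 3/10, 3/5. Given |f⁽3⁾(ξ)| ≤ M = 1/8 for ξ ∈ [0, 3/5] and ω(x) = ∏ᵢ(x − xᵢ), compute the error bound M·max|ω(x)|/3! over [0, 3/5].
sqrt(3)/8000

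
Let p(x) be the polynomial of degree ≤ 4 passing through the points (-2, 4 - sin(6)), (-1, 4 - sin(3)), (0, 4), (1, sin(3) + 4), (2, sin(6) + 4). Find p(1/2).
-sin(6)/16 + 5*sin(3)/8 + 4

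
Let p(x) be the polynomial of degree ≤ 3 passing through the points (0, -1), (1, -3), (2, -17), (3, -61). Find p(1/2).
-13/8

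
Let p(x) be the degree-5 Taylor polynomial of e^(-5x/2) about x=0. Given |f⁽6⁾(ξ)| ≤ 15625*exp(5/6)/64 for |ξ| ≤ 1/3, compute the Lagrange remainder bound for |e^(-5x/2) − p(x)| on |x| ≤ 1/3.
3125*exp(5/6)/6718464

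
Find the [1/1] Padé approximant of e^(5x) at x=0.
(5*x/2 + 1)/(1 - 5*x/2)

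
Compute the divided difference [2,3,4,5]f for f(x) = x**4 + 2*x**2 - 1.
14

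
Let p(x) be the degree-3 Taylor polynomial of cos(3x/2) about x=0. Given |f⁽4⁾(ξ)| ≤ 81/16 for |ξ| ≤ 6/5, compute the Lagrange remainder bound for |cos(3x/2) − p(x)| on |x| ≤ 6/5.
2187/5000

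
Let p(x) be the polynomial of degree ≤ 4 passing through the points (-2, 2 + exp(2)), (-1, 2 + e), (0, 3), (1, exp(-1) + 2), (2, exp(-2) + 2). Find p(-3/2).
(-5 + 28*e + (186 + 35*exp(2) + 140*e)*exp(2))*exp(-2)/128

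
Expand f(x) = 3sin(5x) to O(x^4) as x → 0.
15*x - 125*x**3/2 + O(x**4)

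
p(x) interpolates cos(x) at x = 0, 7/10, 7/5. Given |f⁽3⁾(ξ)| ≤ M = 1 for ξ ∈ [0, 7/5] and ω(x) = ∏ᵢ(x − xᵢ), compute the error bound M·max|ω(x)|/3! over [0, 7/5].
343*sqrt(3)/27000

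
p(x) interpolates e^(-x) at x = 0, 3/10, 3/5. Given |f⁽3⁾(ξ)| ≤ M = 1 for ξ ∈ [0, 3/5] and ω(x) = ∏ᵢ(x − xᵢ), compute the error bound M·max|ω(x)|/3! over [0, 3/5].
sqrt(3)/1000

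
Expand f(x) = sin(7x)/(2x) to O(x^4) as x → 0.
7/2 - 343*x**2/12 + O(x**4)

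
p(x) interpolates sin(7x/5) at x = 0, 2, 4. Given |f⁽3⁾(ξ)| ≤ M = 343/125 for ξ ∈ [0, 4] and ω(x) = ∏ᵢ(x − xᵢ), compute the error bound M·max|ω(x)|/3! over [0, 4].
2744*sqrt(3)/3375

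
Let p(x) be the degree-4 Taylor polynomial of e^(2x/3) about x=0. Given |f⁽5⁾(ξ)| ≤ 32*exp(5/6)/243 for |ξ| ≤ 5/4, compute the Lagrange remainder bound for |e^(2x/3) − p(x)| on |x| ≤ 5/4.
625*exp(5/6)/186624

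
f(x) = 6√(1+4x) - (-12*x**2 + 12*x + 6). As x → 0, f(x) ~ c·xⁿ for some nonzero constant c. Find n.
3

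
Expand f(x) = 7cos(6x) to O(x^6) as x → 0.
7 - 126*x**2 + 378*x**4 + O(x**6)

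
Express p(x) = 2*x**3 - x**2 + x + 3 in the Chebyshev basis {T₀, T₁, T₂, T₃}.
(5/2)T₀ + (5/2)T₁ + (-1/2)T₂ + (1/2)T₃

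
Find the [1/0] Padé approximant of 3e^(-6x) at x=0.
3 - 18*x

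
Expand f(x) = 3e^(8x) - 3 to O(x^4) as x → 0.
24*x + 96*x**2 + 256*x**3 + O(x**4)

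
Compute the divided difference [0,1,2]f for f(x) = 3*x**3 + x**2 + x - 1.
10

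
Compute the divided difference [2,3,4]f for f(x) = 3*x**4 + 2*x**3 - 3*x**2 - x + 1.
180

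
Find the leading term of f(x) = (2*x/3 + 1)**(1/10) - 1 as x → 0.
x/15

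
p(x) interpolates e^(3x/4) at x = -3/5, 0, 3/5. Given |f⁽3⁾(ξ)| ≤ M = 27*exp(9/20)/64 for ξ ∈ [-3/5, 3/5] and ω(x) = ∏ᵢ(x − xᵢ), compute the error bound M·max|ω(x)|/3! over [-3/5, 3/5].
27*sqrt(3)*exp(9/20)/8000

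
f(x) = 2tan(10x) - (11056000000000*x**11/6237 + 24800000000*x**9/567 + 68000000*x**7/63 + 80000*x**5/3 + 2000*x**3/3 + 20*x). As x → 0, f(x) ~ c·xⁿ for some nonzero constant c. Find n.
13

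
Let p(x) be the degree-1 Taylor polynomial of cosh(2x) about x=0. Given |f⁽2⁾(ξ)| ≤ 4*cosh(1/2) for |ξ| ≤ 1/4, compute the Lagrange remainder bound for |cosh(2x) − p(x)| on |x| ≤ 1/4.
cosh(1/2)/8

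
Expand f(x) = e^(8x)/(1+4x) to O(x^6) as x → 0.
1 + 4*x + 16*x**2 + 64*x**3/3 + 256*x**4/3 - 1024*x**5/15 + O(x**6)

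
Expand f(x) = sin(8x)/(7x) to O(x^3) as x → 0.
8/7 - 256*x**2/21 + O(x**3)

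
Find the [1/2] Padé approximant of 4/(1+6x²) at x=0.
4/(6*x**2 + 1)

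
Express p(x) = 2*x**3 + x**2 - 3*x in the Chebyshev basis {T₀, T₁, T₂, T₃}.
(1/2)T₀ + (-3/2)T₁ + (1/2)T₂ + (1/2)T₃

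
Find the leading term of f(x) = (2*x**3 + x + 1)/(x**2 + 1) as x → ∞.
2*x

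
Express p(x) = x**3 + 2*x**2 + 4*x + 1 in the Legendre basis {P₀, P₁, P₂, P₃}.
(5/3)P₀ + (23/5)P₁ + (4/3)P₂ + (2/5)P₃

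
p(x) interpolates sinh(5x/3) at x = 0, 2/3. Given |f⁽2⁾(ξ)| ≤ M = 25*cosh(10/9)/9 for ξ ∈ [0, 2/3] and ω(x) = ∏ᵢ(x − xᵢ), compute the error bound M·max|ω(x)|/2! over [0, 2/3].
25*cosh(10/9)/162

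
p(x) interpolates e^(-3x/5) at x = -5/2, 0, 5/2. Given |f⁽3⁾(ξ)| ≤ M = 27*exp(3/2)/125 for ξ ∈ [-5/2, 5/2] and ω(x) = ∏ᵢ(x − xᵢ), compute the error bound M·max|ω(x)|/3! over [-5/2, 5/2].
sqrt(3)*exp(3/2)/8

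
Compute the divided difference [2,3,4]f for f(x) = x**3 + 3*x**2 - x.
12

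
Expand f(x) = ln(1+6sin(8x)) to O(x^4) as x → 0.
48*x - 1152*x**2 + 36352*x**3 + O(x**4)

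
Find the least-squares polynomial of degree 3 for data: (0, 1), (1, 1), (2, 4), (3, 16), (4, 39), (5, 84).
55/63 + (28/27)x + (-395/252)x² + (101/108)x³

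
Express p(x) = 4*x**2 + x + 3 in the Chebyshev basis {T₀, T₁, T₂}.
(5)T₀ + T₁ + (2)T₂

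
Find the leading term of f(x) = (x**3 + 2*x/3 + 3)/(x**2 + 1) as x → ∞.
x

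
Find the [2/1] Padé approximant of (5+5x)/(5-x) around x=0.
(x + 1)/(1 - x/5)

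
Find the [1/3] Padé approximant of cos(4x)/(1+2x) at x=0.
(1 - 10*x/3)/(-32*x**3/3 + 4*x**2/3 - 4*x/3 + 1)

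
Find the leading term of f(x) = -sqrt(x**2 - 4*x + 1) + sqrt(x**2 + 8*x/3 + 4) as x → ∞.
10/3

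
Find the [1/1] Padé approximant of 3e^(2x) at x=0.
(3*x + 3)/(1 - x)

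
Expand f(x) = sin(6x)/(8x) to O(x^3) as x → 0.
3/4 - 9*x**2/2 + O(x**3)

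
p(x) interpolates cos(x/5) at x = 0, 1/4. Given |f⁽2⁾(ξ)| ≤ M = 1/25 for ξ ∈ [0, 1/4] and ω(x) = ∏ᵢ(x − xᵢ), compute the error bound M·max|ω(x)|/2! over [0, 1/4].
1/3200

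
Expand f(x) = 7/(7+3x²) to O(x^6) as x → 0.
1 - 3*x**2/7 + 9*x**4/49 + O(x**6)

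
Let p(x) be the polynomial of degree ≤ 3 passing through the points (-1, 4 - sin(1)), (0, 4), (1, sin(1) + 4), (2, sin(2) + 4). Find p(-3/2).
-7*sin(1)/8 - 5*sin(2)/16 + 4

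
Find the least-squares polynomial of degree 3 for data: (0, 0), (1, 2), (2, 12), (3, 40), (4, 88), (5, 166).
4/63 + (-170/189)x + (13/9)x² + (29/27)x³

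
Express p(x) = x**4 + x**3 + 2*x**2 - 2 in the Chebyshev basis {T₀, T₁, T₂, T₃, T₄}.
(-5/8)T₀ + (3/4)T₁ + (3/2)T₂ + (1/4)T₃ + (1/8)T₄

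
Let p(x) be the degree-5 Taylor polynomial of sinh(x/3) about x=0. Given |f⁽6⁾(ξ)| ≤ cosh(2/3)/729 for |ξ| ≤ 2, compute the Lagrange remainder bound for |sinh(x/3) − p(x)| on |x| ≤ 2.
4*cosh(2/3)/32805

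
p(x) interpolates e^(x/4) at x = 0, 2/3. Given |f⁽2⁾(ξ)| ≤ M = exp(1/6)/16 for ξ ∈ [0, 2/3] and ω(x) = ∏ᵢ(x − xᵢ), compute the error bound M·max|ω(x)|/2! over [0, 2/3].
exp(1/6)/288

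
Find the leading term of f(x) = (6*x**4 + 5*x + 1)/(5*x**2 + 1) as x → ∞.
6*x**2/5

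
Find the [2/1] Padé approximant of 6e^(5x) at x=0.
(25*x**2 + 20*x + 6)/(1 - 5*x/3)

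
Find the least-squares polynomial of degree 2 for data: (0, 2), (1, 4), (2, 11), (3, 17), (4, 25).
11/7 + (193/70)x + (11/14)x²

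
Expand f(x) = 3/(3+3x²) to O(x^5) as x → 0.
1 - x**2 + x**4 + O(x**5)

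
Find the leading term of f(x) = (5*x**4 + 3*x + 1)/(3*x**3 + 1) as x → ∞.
5*x/3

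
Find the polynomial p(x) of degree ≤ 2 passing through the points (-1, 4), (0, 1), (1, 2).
2*x**2 - x + 1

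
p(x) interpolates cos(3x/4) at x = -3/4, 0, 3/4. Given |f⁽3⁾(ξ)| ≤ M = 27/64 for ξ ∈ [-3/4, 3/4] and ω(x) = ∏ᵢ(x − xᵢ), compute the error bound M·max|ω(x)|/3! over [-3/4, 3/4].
27*sqrt(3)/4096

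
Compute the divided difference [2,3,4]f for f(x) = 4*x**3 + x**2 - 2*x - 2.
37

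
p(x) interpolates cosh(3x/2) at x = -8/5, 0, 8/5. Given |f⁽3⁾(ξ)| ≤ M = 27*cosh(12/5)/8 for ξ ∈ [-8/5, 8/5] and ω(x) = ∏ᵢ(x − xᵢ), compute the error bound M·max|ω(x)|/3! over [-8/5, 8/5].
64*sqrt(3)*cosh(12/5)/125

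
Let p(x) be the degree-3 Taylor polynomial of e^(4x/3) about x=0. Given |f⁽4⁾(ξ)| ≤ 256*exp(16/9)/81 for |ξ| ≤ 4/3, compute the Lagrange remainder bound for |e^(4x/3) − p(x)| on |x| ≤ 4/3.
8192*exp(16/9)/19683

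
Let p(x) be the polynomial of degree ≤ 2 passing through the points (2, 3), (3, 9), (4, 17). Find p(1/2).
-9/4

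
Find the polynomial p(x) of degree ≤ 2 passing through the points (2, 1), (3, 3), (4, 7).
x**2 - 3*x + 3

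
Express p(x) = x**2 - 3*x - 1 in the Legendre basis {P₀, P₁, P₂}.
(-2/3)P₀ + (-3)P₁ + (2/3)P₂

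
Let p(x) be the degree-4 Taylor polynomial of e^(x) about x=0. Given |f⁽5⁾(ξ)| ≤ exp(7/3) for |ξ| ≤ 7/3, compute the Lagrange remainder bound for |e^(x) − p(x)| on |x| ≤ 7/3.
16807*exp(7/3)/29160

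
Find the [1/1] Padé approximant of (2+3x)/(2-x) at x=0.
(3*x/2 + 1)/(1 - x/2)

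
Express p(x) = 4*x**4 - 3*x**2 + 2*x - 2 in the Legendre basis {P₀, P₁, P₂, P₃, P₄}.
(-11/5)P₀ + (2)P₁ + (2/7)P₂ + (32/35)P₄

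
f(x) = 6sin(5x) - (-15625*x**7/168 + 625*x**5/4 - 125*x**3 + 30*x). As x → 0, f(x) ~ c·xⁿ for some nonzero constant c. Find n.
9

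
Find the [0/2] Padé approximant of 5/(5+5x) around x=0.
1/(x + 1)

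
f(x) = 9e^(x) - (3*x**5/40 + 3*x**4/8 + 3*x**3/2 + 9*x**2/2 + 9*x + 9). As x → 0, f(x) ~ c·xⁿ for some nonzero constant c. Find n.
6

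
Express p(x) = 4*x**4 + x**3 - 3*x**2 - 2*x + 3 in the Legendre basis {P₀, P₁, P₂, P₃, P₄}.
(14/5)P₀ + (-7/5)P₁ + (2/7)P₂ + (2/5)P₃ + (32/35)P₄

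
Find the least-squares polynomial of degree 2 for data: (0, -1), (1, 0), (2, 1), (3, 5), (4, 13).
-4/7 + (-109/70)x + (17/14)x²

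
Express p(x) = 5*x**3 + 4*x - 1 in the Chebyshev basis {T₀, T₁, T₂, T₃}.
-T₀ + (31/4)T₁ + (5/4)T₃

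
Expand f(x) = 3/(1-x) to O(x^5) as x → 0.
3 + 3*x + 3*x**2 + 3*x**3 + 3*x**4 + O(x**5)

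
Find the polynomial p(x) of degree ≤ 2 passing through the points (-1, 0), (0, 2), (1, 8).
2*x**2 + 4*x + 2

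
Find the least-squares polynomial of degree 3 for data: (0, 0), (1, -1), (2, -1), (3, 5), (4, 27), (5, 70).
-5/126 + (1181/756)x + (-127/36)x² + (65/54)x³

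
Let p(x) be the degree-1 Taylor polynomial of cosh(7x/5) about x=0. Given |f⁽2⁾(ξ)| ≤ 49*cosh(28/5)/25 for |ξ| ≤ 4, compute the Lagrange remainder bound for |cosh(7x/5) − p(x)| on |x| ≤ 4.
392*cosh(28/5)/25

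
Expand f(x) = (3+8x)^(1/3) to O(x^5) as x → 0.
3**(1/3) + 8*3**(1/3)*x/9 - 64*3**(1/3)*x**2/81 + 2560*3**(1/3)*x**3/2187 - 40960*3**(1/3)*x**4/19683 + O(x**5)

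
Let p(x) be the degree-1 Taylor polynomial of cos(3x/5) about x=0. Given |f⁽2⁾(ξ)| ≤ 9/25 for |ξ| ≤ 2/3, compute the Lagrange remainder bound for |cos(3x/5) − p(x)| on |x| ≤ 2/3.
2/25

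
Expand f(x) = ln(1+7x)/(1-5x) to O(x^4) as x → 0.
7*x + 21*x**2/2 + 1001*x**3/6 + O(x**4)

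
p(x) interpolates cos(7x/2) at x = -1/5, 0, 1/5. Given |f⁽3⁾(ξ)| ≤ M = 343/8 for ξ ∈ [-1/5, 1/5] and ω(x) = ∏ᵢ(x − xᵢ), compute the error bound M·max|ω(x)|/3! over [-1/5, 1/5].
343*sqrt(3)/27000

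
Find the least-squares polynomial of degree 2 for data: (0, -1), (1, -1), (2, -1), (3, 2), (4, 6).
-29/35 + (-101/70)x + (11/14)x²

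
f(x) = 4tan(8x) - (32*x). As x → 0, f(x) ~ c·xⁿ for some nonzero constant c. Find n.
3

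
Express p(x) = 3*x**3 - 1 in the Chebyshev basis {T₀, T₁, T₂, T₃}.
-T₀ + (9/4)T₁ + (3/4)T₃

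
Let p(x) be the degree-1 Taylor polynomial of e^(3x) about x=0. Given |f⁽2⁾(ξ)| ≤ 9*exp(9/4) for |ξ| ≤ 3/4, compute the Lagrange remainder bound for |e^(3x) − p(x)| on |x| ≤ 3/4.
81*exp(9/4)/32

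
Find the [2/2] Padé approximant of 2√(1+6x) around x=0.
(45*x**2/2 + 15*x + 2)/(9*x**2/4 + 9*x/2 + 1)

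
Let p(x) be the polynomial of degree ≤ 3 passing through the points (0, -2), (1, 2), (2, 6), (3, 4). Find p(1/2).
-3/8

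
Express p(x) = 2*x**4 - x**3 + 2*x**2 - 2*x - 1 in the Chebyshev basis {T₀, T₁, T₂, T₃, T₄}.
(3/4)T₀ + (-11/4)T₁ + (2)T₂ + (-1/4)T₃ + (1/4)T₄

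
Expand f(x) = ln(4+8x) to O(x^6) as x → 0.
log(4) + 2*x - 2*x**2 + 8*x**3/3 - 4*x**4 + 32*x**5/5 + O(x**6)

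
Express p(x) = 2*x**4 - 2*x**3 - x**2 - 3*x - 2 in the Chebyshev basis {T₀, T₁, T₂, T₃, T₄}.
(-7/4)T₀ + (-9/2)T₁ + (1/2)T₂ + (-1/2)T₃ + (1/4)T₄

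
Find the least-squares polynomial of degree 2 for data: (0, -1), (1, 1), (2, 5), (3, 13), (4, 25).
-27/35 + (-16/35)x + (12/7)x²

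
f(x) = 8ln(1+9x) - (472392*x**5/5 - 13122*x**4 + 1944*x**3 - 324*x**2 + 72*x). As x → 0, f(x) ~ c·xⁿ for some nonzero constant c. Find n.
6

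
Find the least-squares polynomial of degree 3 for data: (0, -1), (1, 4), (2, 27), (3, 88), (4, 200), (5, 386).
-131/126 + (1289/756)x + (23/63)x² + (319/108)x³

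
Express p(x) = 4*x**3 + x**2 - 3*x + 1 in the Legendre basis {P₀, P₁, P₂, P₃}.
(4/3)P₀ + (-3/5)P₁ + (2/3)P₂ + (8/5)P₃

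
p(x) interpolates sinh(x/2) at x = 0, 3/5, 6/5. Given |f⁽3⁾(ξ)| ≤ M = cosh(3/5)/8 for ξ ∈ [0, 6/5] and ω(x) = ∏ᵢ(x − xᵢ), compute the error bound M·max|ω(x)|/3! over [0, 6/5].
sqrt(3)*cosh(3/5)/1000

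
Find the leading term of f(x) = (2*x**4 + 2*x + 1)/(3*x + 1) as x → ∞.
2*x**3/3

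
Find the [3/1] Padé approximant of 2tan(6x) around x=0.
144*x**3 + 12*x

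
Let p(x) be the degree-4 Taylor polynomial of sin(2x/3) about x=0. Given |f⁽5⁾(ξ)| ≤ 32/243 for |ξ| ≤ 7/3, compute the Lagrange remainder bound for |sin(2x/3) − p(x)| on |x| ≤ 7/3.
67228/885735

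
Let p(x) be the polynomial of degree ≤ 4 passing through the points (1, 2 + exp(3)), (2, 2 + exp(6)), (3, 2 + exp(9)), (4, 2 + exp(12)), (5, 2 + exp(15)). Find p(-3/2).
-1365*exp(12)/32 - 2145*exp(6)/32 + 2 + 3003*exp(3)/128 + 5005*exp(9)/64 + 1155*exp(15)/128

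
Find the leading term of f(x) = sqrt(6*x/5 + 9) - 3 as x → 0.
x/5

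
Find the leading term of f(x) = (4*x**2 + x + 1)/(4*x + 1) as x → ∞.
x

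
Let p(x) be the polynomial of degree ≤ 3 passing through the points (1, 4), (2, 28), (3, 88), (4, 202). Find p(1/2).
-1/8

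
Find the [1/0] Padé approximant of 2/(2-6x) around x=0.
3*x + 1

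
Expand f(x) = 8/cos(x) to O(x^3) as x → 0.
8 + 4*x**2 + O(x**3)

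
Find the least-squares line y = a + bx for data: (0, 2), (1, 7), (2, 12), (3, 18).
a = 9/5, b = 53/10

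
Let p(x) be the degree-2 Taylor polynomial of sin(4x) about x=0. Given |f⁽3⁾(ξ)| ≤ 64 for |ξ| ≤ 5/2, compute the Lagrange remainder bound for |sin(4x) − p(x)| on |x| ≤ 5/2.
500/3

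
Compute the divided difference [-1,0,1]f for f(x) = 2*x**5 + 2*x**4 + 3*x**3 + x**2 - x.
3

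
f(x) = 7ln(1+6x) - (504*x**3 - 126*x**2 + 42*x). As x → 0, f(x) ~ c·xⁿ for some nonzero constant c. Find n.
4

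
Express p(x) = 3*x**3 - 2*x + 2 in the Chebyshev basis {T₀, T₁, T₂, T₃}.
(2)T₀ + (1/4)T₁ + (3/4)T₃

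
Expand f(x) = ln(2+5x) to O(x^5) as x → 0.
log(2) + 5*x/2 - 25*x**2/8 + 125*x**3/24 - 625*x**4/64 + O(x**5)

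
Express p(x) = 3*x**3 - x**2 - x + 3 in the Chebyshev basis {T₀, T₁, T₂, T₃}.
(5/2)T₀ + (5/4)T₁ + (-1/2)T₂ + (3/4)T₃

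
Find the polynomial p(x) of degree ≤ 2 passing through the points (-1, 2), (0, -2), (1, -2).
2*x**2 - 2*x - 2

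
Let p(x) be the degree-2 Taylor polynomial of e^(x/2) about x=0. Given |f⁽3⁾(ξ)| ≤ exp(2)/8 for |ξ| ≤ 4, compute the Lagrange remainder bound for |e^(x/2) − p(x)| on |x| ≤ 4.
4*exp(2)/3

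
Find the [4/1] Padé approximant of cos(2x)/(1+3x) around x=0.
(2*x**4/3 - 2*x**2 + 1)/(3*x + 1)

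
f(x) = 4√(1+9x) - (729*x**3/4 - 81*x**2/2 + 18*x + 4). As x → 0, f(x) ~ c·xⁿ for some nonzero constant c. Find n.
4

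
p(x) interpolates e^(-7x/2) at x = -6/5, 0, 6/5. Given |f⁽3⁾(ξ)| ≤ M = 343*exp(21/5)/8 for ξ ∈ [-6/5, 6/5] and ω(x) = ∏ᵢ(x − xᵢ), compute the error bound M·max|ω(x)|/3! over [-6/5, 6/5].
343*sqrt(3)*exp(21/5)/125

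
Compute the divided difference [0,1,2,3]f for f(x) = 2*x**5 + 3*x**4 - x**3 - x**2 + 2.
67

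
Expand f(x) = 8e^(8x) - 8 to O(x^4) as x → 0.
64*x + 256*x**2 + 2048*x**3/3 + O(x**4)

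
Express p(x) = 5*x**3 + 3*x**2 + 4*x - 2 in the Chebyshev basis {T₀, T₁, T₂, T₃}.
(-1/2)T₀ + (31/4)T₁ + (3/2)T₂ + (5/4)T₃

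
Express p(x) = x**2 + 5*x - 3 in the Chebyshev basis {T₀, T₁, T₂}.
(-5/2)T₀ + (5)T₁ + (1/2)T₂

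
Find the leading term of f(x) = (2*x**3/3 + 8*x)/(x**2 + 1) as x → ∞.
2*x/3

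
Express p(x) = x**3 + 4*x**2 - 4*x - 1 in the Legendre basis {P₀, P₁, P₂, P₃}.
(1/3)P₀ + (-17/5)P₁ + (8/3)P₂ + (2/5)P₃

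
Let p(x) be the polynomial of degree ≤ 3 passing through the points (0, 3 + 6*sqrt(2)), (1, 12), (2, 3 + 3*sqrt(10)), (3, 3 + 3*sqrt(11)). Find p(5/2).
3/16 + 3*sqrt(2)/8 + 15*sqrt(11)/16 + 45*sqrt(10)/16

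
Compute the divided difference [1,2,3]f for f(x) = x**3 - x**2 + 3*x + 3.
5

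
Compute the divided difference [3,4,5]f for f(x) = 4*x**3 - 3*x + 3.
48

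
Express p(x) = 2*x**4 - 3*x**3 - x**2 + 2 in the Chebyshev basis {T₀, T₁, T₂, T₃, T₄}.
(9/4)T₀ + (-9/4)T₁ + (1/2)T₂ + (-3/4)T₃ + (1/4)T₄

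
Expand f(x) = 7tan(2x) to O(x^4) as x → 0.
14*x + 56*x**3/3 + O(x**4)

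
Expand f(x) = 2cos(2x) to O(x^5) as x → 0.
2 - 4*x**2 + 4*x**4/3 + O(x**5)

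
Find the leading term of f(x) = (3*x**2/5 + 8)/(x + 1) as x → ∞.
3*x/5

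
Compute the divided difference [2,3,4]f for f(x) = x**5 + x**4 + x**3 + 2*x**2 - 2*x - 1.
351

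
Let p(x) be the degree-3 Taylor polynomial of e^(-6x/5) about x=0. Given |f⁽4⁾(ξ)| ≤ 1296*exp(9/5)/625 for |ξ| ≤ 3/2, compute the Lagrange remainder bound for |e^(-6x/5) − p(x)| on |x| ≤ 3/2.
2187*exp(9/5)/5000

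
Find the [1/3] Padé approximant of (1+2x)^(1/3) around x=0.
(5*x/3 + 1)/(8*x**3/81 - 2*x**2/9 + x + 1)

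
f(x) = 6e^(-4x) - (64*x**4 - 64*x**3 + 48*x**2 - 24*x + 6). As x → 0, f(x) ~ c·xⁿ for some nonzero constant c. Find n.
5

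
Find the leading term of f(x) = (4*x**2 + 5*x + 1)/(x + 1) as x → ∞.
4*x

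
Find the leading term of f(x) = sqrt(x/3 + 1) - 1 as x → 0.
x/6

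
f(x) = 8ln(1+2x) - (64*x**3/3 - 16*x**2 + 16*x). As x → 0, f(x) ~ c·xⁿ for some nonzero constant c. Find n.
4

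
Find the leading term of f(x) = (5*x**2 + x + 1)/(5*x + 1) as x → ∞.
x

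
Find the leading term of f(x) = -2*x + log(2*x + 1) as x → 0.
-2*x**2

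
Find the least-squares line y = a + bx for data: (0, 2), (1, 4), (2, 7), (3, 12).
a = 13/10, b = 33/10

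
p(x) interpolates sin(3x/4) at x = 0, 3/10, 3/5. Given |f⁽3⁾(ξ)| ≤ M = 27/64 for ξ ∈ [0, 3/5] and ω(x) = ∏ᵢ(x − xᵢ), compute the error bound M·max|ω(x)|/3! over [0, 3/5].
27*sqrt(3)/64000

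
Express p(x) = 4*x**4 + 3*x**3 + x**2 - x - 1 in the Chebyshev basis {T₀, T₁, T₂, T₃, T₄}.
T₀ + (5/4)T₁ + (5/2)T₂ + (3/4)T₃ + (1/2)T₄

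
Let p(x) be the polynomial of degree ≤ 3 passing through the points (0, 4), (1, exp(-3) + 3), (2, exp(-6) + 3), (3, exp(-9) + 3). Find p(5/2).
(-5*exp(6) + 5 + 15*exp(3) + 49*exp(9))*exp(-9)/16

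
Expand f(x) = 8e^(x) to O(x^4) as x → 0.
8 + 8*x + 4*x**2 + 4*x**3/3 + O(x**4)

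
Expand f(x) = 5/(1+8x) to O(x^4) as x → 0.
5 - 40*x + 320*x**2 - 2560*x**3 + O(x**4)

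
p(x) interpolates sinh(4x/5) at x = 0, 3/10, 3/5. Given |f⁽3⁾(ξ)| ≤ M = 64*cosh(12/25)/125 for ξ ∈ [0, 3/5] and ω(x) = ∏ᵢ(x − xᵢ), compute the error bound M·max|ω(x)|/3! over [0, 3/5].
8*sqrt(3)*cosh(12/25)/15625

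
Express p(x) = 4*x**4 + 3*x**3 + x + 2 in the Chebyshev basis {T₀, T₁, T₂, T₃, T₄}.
(7/2)T₀ + (13/4)T₁ + (2)T₂ + (3/4)T₃ + (1/2)T₄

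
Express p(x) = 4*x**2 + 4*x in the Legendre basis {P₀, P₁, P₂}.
(4/3)P₀ + (4)P₁ + (8/3)P₂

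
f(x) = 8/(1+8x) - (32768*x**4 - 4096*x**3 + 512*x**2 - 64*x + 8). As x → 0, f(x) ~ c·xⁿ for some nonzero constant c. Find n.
5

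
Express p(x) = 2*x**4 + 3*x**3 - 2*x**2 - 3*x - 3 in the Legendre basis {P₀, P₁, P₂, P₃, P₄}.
(-49/15)P₀ + (-6/5)P₁ + (-4/21)P₂ + (6/5)P₃ + (16/35)P₄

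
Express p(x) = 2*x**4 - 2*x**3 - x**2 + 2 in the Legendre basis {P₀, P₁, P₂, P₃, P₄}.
(31/15)P₀ + (-6/5)P₁ + (10/21)P₂ + (-4/5)P₃ + (16/35)P₄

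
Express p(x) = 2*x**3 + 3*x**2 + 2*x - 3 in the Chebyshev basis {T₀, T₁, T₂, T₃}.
(-3/2)T₀ + (7/2)T₁ + (3/2)T₂ + (1/2)T₃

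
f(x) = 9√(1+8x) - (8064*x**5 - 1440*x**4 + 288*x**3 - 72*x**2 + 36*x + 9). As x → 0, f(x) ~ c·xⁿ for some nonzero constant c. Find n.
6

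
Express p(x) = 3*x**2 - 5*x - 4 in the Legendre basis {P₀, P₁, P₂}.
(-3)P₀ + (-5)P₁ + (2)P₂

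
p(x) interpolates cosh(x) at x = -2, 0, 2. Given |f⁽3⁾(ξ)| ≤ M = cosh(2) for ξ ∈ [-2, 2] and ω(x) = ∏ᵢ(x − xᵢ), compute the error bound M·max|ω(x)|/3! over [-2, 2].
8*sqrt(3)*cosh(2)/27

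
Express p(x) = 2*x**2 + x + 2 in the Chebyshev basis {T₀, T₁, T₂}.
(3)T₀ + T₁ + T₂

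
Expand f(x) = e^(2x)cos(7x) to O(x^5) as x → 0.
1 + 2*x - 45*x**2/2 - 143*x**3/3 + 1241*x**4/24 + O(x**5)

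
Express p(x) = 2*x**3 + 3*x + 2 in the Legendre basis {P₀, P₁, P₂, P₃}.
(2)P₀ + (21/5)P₁ + (4/5)P₃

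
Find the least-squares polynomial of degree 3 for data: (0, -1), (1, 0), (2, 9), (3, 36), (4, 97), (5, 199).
-20/21 + (64/63)x + (-173/84)x² + (71/36)x³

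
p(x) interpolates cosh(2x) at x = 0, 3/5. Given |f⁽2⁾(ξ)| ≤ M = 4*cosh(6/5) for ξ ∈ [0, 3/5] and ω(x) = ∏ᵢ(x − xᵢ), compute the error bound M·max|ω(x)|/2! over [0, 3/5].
9*cosh(6/5)/50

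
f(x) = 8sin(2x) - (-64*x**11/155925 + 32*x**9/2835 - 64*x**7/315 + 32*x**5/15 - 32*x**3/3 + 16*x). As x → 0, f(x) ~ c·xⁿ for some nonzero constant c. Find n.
13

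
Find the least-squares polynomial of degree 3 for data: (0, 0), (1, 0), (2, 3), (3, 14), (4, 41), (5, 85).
13/126 + (-241/756)x + (-223/252)x² + (47/54)x³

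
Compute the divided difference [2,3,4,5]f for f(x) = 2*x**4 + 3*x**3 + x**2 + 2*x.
31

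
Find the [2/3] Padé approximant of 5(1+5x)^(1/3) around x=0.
(875*x**2/18 + 100*x/3 + 5)/(-125*x**3/162 + 25*x**2/6 + 5*x + 1)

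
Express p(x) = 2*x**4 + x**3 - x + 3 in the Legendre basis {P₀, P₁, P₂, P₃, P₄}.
(17/5)P₀ + (-2/5)P₁ + (8/7)P₂ + (2/5)P₃ + (16/35)P₄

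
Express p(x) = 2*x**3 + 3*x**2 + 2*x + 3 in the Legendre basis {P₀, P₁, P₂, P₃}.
(4)P₀ + (16/5)P₁ + (2)P₂ + (4/5)P₃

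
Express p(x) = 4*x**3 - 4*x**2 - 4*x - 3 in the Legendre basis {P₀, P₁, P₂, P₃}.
(-13/3)P₀ + (-8/5)P₁ + (-8/3)P₂ + (8/5)P₃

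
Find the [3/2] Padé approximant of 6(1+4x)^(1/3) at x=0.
(896*x**3/135 + 224*x**2/5 + 168*x/5 + 6)/(32*x**2/9 + 64*x/15 + 1)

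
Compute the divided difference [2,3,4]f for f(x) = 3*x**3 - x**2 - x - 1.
26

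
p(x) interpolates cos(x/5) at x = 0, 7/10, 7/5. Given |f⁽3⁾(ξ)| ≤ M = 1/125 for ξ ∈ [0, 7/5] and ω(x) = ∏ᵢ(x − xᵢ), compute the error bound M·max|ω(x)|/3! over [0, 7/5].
343*sqrt(3)/3375000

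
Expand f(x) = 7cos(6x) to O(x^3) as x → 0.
7 - 126*x**2 + O(x**3)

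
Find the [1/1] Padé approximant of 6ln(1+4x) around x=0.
24*x/(2*x + 1)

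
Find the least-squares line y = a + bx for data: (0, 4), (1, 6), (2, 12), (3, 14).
a = 18/5, b = 18/5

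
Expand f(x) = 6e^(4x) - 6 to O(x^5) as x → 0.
24*x + 48*x**2 + 64*x**3 + 64*x**4 + O(x**5)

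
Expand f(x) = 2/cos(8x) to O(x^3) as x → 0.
2 + 64*x**2 + O(x**3)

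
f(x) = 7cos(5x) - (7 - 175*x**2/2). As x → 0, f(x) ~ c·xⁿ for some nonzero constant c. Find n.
4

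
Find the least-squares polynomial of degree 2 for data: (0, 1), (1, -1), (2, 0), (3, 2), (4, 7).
33/35 + (-39/14)x + (15/14)x²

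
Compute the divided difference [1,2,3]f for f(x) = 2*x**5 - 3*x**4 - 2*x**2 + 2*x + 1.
103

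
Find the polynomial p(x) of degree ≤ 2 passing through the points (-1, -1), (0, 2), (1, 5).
3*x + 2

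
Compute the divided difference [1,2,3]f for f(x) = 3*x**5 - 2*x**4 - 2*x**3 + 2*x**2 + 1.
210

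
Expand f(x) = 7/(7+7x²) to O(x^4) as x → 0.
1 - x**2 + O(x**4)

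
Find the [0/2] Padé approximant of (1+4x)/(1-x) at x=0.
1/(20*x**2 - 5*x + 1)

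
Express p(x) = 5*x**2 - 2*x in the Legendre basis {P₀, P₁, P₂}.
(5/3)P₀ + (-2)P₁ + (10/3)P₂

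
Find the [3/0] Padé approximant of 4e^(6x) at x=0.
144*x**3 + 72*x**2 + 24*x + 4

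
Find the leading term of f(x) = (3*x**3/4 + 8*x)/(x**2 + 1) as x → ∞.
3*x/4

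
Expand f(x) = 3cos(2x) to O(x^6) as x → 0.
3 - 6*x**2 + 2*x**4 + O(x**6)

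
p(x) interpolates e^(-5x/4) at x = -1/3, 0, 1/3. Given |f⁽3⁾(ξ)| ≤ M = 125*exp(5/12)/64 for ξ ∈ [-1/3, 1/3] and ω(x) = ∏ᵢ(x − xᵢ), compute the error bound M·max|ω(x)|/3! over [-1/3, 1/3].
125*sqrt(3)*exp(5/12)/46656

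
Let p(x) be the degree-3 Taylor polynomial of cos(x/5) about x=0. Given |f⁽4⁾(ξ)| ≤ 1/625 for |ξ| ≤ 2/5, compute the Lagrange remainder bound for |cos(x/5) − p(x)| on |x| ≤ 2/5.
2/1171875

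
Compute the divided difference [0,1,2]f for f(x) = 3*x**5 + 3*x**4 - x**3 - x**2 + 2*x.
62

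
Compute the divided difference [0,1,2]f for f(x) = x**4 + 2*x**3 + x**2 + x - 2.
14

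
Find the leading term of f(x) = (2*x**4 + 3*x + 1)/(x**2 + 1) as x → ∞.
2*x**2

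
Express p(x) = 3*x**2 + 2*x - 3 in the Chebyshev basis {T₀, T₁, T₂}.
(-3/2)T₀ + (2)T₁ + (3/2)T₂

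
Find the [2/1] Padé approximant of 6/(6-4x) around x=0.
1/(1 - 2*x/3)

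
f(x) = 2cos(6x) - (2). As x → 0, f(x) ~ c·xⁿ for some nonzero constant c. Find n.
2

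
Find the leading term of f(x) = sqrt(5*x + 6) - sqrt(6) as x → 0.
5*sqrt(6)*x/12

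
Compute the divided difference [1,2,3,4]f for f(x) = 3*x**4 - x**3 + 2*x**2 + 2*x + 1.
29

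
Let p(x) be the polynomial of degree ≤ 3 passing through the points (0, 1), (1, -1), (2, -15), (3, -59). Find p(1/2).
3/8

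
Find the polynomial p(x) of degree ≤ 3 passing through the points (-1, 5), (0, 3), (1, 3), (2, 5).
x**2 - x + 3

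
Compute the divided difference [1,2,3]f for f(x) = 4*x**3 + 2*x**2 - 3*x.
26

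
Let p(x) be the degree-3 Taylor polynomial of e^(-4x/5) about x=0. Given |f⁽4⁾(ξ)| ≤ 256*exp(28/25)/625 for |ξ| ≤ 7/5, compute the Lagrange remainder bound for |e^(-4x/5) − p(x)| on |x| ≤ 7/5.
76832*exp(28/25)/1171875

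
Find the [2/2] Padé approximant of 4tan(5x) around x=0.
20*x/(1 - 25*x**2/3)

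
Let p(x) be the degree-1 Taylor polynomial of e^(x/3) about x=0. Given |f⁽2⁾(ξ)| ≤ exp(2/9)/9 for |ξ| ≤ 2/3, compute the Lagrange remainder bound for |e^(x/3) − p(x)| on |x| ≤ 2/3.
2*exp(2/9)/81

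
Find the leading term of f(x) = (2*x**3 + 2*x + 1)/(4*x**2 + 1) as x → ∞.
x/2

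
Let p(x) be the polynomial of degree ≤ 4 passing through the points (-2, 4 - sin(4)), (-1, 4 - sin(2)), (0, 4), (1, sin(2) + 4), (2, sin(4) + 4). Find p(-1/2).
-5*sin(2)/8 + sin(4)/16 + 4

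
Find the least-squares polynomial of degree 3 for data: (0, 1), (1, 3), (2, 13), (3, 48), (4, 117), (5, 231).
79/63 + (-104/189)x + (-32/63)x² + (53/27)x³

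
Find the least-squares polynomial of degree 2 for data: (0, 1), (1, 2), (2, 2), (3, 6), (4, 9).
8/7 + (-2/7)x + (4/7)x²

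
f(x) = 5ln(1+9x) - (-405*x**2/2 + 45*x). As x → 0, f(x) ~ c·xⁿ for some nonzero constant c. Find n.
3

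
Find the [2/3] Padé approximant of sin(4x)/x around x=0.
(4 - 112*x**2/15)/(4*x**2/5 + 1)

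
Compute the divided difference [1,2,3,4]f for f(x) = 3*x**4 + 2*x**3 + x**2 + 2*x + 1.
32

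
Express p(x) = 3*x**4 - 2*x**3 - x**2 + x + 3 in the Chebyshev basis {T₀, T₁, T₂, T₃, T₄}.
(29/8)T₀ + (-1/2)T₁ + T₂ + (-1/2)T₃ + (3/8)T₄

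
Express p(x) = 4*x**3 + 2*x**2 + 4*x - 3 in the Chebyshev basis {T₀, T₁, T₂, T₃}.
(-2)T₀ + (7)T₁ + T₂ + T₃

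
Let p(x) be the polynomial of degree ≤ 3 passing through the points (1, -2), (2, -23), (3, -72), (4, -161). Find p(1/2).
7/4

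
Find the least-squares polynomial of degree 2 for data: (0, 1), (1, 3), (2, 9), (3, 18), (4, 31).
34/35 + (5/14)x + (25/14)x²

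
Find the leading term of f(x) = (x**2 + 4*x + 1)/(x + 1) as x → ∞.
x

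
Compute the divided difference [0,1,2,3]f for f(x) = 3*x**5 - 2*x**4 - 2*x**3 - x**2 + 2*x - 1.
61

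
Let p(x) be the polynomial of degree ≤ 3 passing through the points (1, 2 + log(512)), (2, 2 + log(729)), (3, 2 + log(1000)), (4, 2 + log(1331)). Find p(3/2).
2 + log(486*11**(3/16)*2**(7/8)*3**(5/8)*5**(1/16)/5)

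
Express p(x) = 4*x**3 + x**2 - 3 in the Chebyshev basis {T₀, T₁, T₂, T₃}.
(-5/2)T₀ + (3)T₁ + (1/2)T₂ + T₃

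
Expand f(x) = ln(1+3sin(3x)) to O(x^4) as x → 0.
9*x - 81*x**2/2 + 459*x**3/2 + O(x**4)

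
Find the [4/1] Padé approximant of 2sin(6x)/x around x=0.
648*x**4/5 - 72*x**2 + 12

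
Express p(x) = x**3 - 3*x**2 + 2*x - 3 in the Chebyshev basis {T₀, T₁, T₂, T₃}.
(-9/2)T₀ + (11/4)T₁ + (-3/2)T₂ + (1/4)T₃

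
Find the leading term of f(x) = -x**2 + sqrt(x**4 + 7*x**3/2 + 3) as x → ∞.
7*x/4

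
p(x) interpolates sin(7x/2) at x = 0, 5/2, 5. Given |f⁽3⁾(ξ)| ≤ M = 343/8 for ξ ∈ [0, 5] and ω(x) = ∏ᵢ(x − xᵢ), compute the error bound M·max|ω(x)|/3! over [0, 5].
42875*sqrt(3)/1728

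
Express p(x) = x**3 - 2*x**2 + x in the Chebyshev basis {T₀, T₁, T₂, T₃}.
-T₀ + (7/4)T₁ - T₂ + (1/4)T₃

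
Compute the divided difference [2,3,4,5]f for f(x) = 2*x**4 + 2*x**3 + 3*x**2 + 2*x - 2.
30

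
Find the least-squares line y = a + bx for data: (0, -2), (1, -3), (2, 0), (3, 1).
a = -14/5, b = 6/5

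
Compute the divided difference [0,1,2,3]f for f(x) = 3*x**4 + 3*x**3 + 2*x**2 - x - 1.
21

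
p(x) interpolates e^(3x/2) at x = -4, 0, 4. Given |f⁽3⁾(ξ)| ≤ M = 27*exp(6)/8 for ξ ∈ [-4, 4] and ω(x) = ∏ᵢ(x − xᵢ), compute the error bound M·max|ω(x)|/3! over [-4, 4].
8*sqrt(3)*exp(6)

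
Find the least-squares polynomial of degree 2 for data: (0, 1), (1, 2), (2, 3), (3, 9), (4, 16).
43/35 + (-81/70)x + (17/14)x²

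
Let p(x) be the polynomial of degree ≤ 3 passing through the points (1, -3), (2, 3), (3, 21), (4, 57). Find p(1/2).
-27/8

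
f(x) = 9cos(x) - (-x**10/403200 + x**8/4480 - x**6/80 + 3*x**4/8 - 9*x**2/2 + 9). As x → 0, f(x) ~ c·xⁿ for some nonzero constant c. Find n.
12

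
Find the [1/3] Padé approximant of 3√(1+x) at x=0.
(21*x/8 + 3)/(x**3/64 - x**2/16 + 3*x/8 + 1)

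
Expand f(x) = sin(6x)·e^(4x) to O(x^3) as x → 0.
6*x + 24*x**2 + O(x**3)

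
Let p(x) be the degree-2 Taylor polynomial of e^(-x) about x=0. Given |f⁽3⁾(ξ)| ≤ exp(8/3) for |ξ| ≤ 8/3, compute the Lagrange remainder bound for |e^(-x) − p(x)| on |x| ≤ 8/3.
256*exp(8/3)/81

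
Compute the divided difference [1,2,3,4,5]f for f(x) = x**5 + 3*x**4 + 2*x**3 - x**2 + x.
18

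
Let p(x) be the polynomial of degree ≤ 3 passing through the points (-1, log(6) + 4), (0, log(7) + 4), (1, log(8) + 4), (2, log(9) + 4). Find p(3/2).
log(4*2**(7/8)*21**(11/16)/7) + 4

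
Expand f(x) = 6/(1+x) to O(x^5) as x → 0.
6 - 6*x + 6*x**2 - 6*x**3 + 6*x**4 + O(x**5)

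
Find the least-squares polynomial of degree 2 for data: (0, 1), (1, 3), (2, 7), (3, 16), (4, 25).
32/35 + (47/70)x + (19/14)x²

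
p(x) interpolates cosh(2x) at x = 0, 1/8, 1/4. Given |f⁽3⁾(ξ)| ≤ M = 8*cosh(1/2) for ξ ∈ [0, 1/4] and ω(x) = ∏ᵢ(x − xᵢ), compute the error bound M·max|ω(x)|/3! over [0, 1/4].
sqrt(3)*cosh(1/2)/1728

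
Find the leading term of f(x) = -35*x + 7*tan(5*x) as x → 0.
875*x**3/3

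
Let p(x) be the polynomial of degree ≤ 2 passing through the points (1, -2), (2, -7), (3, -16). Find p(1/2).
-1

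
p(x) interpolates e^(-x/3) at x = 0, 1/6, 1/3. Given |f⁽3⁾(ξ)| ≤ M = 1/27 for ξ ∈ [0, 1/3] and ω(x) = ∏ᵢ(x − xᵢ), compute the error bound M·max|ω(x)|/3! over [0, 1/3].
sqrt(3)/157464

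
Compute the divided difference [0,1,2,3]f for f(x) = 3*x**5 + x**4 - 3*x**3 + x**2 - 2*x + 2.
78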